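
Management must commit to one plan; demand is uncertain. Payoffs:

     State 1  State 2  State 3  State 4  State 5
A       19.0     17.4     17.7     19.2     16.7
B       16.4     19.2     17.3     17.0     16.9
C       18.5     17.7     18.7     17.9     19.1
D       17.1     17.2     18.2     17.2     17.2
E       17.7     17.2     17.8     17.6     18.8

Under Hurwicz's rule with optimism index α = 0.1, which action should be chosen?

C

A: 0.1·19.2 + 0.9·16.7 = 16.95
B: 0.1·19.2 + 0.9·16.4 = 16.68
C: 0.1·19.1 + 0.9·17.7 = 17.84
D: 0.1·18.2 + 0.9·17.1 = 17.21
E: 0.1·18.8 + 0.9·17.2 = 17.36
Highest Hurwicz score = 17.84 → C.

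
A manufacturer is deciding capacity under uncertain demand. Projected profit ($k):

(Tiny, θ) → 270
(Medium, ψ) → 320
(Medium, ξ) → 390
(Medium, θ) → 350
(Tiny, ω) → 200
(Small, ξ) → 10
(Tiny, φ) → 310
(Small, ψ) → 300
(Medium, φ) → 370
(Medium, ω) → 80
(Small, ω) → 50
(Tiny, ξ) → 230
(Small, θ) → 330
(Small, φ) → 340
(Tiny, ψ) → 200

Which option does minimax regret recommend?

Column bests: θ=350, φ=370, ψ=320, ω=200, ξ=390.
Tiny regrets: 80, 60, 120, 0, 160 → max 160
Small regrets: 20, 30, 20, 150, 380 → max 380
Medium regrets: 0, 0, 0, 120, 0 → max 120
Smallest max regret = 120 → Medium.

Medium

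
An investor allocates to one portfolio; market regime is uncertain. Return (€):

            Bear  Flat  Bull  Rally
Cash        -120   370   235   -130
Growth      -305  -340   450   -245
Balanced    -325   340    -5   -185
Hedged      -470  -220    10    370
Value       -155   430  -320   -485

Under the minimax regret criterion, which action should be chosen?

Cash

Column bests: Bear=-120, Flat=430, Bull=450, Rally=370.
Cash regrets: 0, 60, 215, 500 → max 500
Growth regrets: 185, 770, 0, 615 → max 770
Balanced regrets: 205, 90, 455, 555 → max 555
Hedged regrets: 350, 650, 440, 0 → max 650
Value regrets: 35, 0, 770, 855 → max 855
Smallest max regret = 500 → Cash.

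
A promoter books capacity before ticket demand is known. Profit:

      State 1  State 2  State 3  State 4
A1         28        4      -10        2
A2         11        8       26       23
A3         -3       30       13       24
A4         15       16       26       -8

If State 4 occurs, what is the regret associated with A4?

Best payoff under State 4 is 24.
Regret = 24 − (-8) = 32.

32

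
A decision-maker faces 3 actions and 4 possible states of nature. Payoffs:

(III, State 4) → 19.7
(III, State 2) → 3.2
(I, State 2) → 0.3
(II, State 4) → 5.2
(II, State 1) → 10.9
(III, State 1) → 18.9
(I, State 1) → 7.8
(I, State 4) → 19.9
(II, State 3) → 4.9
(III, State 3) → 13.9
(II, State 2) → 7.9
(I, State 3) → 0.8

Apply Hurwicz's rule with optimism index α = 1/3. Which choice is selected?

I: 1/3·19.9 + 2/3·0.3 = 41/6
II: 1/3·10.9 + 2/3·4.9 = 6.9
III: 1/3·19.7 + 2/3·3.2 = 8.7
Highest Hurwicz score = 8.7 → III.

III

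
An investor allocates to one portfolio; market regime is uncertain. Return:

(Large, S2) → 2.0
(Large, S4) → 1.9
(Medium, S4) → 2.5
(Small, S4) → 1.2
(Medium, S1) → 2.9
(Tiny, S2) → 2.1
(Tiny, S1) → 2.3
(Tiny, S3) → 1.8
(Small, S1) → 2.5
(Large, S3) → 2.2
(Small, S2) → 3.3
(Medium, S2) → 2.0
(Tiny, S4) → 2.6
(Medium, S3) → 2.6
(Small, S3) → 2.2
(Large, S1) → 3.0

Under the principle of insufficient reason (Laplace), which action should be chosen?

Row averages: Tiny=2.2, Small=2.3, Medium=2.5, Large=2.275
Highest average = 2.5 → Medium.

Medium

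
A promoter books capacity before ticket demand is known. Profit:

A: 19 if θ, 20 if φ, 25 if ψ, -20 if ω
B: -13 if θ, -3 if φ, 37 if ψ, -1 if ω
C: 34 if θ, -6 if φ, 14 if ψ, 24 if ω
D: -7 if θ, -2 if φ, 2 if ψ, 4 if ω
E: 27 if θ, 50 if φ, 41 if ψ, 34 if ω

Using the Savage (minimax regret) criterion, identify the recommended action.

Column bests: θ=34, φ=50, ψ=41, ω=34.
A regrets: 15, 30, 16, 54 → max 54
B regrets: 47, 53, 4, 35 → max 53
C regrets: 0, 56, 27, 10 → max 56
D regrets: 41, 52, 39, 30 → max 52
E regrets: 7, 0, 0, 0 → max 7
Smallest max regret = 7 → E.

E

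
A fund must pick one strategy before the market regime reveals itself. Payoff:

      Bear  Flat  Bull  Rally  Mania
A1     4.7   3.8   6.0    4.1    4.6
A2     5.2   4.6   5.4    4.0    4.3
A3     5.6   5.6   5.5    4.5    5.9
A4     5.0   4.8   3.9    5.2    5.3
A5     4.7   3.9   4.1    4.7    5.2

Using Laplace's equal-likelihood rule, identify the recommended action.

A3

Row averages: A1=4.64, A2=4.7, A3=5.42, A4=4.84, A5=4.52
Highest average = 5.42 → A3.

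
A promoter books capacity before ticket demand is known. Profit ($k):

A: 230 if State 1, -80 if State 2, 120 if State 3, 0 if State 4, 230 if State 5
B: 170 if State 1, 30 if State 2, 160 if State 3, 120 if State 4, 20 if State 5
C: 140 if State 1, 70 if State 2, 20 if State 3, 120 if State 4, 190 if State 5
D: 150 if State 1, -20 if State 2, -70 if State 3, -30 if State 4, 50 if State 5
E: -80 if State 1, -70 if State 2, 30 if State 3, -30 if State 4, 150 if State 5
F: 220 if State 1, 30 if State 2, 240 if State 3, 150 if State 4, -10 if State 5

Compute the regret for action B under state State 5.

210

Best payoff under State 5 is 230.
Regret = 230 − 20 = 210.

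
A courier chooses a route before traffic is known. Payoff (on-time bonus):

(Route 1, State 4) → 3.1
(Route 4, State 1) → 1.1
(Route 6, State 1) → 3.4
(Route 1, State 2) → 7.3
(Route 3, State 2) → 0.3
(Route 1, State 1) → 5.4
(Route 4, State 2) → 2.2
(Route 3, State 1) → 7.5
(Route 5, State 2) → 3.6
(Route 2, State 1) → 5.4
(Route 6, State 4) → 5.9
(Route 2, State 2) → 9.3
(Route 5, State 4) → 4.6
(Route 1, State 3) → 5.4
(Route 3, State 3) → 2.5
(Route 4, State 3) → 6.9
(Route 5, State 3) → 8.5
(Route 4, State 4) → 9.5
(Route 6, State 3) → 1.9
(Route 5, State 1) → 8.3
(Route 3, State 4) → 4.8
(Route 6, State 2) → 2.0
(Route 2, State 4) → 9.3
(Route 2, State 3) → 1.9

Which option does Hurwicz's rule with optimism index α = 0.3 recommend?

Route 5

Route 1: 0.3·7.3 + 0.7·3.1 = 4.36
Route 2: 0.3·9.3 + 0.7·1.9 = 4.12
Route 3: 0.3·7.5 + 0.7·0.3 = 2.46
Route 4: 0.3·9.5 + 0.7·1.1 = 3.62
Route 5: 0.3·8.5 + 0.7·3.6 = 5.07
Route 6: 0.3·5.9 + 0.7·1.9 = 3.1
Highest Hurwicz score = 5.07 → Route 5.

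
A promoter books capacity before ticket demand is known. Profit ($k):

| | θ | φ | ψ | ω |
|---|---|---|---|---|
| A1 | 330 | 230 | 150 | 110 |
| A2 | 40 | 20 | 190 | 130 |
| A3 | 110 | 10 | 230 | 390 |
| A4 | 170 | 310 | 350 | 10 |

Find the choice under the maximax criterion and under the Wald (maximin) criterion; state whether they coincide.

maximax → A3; maximin → A1 (disagree)

Row maxima: A1=330, A2=190, A3=390, A4=350
Best best-case = 390 → A3.
Row minima: A1=110, A2=20, A3=10, A4=10
Best worst-case = 110 → A1.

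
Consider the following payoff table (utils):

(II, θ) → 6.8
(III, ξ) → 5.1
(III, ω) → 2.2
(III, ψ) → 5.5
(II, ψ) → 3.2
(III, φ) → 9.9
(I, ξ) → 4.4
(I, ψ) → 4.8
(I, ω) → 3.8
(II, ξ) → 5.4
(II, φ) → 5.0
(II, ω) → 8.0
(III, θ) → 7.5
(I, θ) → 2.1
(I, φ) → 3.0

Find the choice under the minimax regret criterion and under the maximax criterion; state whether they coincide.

minimax regret → II; maximax → III (disagree)

Column bests: θ=7.5, φ=9.9, ψ=5.5, ω=8.0, ξ=5.4.
I regrets: 5.4, 6.9, 0.7, 4.2, 1.0 → max 6.9
II regrets: 0.7, 4.9, 2.3, 0.0, 0.0 → max 4.9
III regrets: 0.0, 0.0, 0.0, 5.8, 0.3 → max 5.8
Smallest max regret = 4.9 → II.
Row maxima: I=4.8, II=8.0, III=9.9
Best best-case = 9.9 → III.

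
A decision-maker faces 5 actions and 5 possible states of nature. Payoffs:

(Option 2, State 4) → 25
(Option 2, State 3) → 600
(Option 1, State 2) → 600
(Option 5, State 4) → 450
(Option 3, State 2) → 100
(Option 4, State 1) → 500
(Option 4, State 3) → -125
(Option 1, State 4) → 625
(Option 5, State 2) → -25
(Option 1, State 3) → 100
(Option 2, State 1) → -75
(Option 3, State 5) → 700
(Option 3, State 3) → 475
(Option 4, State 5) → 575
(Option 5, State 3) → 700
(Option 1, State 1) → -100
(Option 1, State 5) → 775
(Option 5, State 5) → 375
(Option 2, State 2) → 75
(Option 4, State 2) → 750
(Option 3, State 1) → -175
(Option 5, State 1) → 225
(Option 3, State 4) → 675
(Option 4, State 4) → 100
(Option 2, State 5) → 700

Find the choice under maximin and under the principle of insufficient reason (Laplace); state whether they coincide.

Row minima: Option 1=-100, Option 2=-75, Option 3=-175, Option 4=-125, Option 5=-25
Best worst-case = -25 → Option 5.
Row averages: Option 1=400, Option 2=265, Option 3=355, Option 4=360, Option 5=345
Highest average = 400 → Option 1.

maximin → Option 5; laplace → Option 1 (disagree)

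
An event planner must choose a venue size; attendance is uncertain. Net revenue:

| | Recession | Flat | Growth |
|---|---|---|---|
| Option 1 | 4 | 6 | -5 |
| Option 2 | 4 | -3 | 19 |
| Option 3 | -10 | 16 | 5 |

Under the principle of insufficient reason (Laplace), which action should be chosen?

Row averages: Option 1=5/3, Option 2=20/3, Option 3=11/3
Highest average = 20/3 → Option 2.

Option 2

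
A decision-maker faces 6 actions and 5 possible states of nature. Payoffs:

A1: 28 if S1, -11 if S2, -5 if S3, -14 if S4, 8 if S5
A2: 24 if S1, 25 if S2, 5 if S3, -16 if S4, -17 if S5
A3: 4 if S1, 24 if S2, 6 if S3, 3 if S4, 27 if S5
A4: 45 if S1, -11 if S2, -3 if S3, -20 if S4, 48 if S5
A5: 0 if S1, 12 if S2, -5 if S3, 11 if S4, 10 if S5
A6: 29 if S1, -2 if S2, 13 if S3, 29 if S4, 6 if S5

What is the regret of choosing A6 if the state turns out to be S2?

Best payoff under S2 is 25.
Regret = 25 − (-2) = 27.

27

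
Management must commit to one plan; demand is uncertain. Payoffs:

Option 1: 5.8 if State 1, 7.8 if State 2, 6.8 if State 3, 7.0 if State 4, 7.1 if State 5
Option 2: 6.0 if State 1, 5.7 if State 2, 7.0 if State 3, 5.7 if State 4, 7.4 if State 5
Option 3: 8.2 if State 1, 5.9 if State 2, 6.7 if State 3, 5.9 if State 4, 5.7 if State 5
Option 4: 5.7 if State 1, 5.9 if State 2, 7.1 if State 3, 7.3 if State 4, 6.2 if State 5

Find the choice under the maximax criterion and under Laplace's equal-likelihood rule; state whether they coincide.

Row maxima: Option 1=7.8, Option 2=7.4, Option 3=8.2, Option 4=7.3
Best best-case = 8.2 → Option 3.
Row averages: Option 1=6.9, Option 2=6.36, Option 3=6.48, Option 4=6.44
Highest average = 6.9 → Option 1.

maximax → Option 3; laplace → Option 1 (disagree)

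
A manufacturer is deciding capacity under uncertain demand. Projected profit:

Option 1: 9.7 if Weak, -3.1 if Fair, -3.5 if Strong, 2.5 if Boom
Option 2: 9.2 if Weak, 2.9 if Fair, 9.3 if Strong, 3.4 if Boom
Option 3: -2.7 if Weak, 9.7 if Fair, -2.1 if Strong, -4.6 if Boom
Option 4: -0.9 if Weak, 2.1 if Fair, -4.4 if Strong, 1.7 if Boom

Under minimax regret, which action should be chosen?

Column bests: Weak=9.7, Fair=9.7, Strong=9.3, Boom=3.4.
Option 1 regrets: 0.0, 12.8, 12.8, 0.9 → max 12.8
Option 2 regrets: 0.5, 6.8, 0.0, 0.0 → max 6.8
Option 3 regrets: 12.4, 0.0, 11.4, 8.0 → max 12.4
Option 4 regrets: 10.6, 7.6, 13.7, 1.7 → max 13.7
Smallest max regret = 6.8 → Option 2.

Option 2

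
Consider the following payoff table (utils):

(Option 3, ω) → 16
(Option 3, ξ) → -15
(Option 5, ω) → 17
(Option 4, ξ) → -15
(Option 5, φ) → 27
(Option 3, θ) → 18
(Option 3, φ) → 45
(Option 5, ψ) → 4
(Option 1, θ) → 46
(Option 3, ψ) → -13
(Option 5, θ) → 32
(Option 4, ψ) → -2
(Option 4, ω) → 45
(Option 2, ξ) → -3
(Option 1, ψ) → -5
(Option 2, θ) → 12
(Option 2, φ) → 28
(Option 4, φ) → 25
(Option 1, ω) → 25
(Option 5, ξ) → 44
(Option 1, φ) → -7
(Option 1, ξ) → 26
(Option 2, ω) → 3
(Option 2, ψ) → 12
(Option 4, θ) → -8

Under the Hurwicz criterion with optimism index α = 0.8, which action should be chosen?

Option 1: 0.8·46 + 0.2·(-7) = 35.4
Option 2: 0.8·28 + 0.2·(-3) = 21.8
Option 3: 0.8·45 + 0.2·(-15) = 33
Option 4: 0.8·45 + 0.2·(-15) = 33
Option 5: 0.8·44 + 0.2·4 = 36
Highest Hurwicz score = 36 → Option 5.

Option 5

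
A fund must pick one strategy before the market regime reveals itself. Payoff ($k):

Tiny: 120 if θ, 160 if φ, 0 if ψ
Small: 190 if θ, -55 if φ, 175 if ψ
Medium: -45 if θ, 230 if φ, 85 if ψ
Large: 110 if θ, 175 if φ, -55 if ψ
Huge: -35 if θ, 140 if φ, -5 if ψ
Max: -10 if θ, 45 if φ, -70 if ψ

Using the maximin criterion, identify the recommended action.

Row minima: Tiny=0, Small=-55, Medium=-45, Large=-55, Huge=-35, Max=-70
Best worst-case = 0 → Tiny.

Tiny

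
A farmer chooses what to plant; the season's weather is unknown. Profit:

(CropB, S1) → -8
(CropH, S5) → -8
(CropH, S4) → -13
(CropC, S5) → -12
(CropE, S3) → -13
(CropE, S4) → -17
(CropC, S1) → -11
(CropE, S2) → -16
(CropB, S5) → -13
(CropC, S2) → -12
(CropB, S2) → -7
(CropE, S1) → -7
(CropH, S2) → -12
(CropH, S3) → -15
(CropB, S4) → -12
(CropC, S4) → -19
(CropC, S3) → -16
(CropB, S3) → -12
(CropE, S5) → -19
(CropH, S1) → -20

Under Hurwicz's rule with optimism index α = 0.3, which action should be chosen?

CropB

CropH: 0.3·(-8) + 0.7·(-20) = -16.4
CropC: 0.3·(-11) + 0.7·(-19) = -16.6
CropE: 0.3·(-7) + 0.7·(-19) = -15.4
CropB: 0.3·(-7) + 0.7·(-13) = -11.2
Highest Hurwicz score = -11.2 → CropB.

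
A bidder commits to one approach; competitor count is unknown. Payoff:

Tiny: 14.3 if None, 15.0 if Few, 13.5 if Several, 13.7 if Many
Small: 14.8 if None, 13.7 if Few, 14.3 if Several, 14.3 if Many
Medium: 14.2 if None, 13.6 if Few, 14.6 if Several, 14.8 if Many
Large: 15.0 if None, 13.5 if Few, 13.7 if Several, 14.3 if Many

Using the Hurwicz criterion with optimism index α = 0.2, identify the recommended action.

Tiny: 0.2·15.0 + 0.8·13.5 = 13.8
Small: 0.2·14.8 + 0.8·13.7 = 13.92
Medium: 0.2·14.8 + 0.8·13.6 = 13.84
Large: 0.2·15.0 + 0.8·13.5 = 13.8
Highest Hurwicz score = 13.92 → Small.

Small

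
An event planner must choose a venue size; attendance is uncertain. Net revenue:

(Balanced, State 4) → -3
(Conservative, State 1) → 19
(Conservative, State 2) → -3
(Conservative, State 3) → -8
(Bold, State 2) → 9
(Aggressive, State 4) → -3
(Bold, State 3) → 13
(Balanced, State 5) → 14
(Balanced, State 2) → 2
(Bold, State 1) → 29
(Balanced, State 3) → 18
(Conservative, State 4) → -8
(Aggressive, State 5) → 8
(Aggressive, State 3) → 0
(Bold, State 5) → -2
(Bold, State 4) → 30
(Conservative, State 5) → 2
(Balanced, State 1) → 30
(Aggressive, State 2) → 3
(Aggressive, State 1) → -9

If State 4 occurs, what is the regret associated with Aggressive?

Best payoff under State 4 is 30.
Regret = 30 − (-3) = 33.

33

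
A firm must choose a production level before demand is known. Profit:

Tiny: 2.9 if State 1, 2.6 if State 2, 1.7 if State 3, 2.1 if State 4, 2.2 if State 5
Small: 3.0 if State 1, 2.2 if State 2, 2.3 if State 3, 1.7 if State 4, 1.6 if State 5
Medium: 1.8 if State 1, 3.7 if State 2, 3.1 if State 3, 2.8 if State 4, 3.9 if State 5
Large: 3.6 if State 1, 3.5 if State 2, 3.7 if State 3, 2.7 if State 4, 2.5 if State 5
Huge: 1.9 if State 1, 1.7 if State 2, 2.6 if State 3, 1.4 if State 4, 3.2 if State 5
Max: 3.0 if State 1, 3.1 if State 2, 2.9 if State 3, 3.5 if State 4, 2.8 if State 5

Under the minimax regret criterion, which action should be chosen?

Column bests: State 1=3.6, State 2=3.7, State 3=3.7, State 4=3.5, State 5=3.9.
Tiny regrets: 0.7, 1.1, 2.0, 1.4, 1.7 → max 2.0
Small regrets: 0.6, 1.5, 1.4, 1.8, 2.3 → max 2.3
Medium regrets: 1.8, 0.0, 0.6, 0.7, 0.0 → max 1.8
Large regrets: 0.0, 0.2, 0.0, 0.8, 1.4 → max 1.4
Huge regrets: 1.7, 2.0, 1.1, 2.1, 0.7 → max 2.1
Max regrets: 0.6, 0.6, 0.8, 0.0, 1.1 → max 1.1
Smallest max regret = 1.1 → Max.

Max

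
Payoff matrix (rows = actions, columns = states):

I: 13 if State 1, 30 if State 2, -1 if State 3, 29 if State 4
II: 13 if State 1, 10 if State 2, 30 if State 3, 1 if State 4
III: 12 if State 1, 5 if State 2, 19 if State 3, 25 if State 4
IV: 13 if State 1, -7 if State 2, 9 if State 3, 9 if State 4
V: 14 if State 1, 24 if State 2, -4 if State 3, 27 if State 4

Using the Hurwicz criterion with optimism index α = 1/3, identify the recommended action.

III

I: 1/3·30 + 2/3·(-1) = 28/3
II: 1/3·30 + 2/3·1 = 32/3
III: 1/3·25 + 2/3·5 = 35/3
IV: 1/3·13 + 2/3·(-7) = -1/3
V: 1/3·27 + 2/3·(-4) = 19/3
Highest Hurwicz score = 35/3 → III.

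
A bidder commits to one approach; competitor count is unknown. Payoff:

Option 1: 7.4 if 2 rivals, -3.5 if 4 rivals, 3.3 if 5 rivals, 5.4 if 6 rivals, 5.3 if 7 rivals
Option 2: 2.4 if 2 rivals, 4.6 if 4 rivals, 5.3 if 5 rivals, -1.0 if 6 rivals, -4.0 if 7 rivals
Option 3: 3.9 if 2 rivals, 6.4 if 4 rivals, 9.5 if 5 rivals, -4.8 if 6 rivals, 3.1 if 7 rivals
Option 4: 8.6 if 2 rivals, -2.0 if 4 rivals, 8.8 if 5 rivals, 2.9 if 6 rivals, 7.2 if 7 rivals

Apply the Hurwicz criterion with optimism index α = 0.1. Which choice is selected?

Option 1: 0.1·7.4 + 0.9·(-3.5) = -2.41
Option 2: 0.1·5.3 + 0.9·(-4.0) = -3.07
Option 3: 0.1·9.5 + 0.9·(-4.8) = -3.37
Option 4: 0.1·8.8 + 0.9·(-2.0) = -0.92
Highest Hurwicz score = -0.92 → Option 4.

Option 4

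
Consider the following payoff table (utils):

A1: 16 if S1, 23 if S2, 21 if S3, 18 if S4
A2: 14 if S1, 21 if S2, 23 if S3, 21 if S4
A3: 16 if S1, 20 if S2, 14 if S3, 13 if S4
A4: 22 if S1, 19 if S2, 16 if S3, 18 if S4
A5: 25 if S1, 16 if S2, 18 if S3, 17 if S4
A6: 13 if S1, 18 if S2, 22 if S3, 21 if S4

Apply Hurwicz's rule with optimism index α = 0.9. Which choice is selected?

A1: 0.9·23 + 0.1·16 = 22.3
A2: 0.9·23 + 0.1·14 = 22.1
A3: 0.9·20 + 0.1·13 = 19.3
A4: 0.9·22 + 0.1·16 = 21.4
A5: 0.9·25 + 0.1·16 = 24.1
A6: 0.9·22 + 0.1·13 = 21.1
Highest Hurwicz score = 24.1 → A5.

A5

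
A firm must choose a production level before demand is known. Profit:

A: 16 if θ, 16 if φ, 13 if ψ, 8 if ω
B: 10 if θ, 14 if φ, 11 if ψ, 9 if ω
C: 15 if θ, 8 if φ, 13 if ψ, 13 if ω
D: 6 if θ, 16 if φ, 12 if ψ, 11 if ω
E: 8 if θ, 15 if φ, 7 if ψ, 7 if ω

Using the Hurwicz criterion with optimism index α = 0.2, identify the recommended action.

B

A: 0.2·16 + 0.8·8 = 9.6
B: 0.2·14 + 0.8·9 = 10
C: 0.2·15 + 0.8·8 = 9.4
D: 0.2·16 + 0.8·6 = 8
E: 0.2·15 + 0.8·7 = 8.6
Highest Hurwicz score = 10 → B.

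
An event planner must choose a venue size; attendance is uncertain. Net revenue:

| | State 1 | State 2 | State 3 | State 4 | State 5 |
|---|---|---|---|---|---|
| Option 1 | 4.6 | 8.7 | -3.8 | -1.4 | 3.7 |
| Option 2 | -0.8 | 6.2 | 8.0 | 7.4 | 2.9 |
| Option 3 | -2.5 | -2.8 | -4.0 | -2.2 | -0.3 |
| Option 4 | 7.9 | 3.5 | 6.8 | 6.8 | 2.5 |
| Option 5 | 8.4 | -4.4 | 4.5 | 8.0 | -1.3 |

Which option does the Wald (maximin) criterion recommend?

Option 4

Row minima: Option 1=-3.8, Option 2=-0.8, Option 3=-4.0, Option 4=2.5, Option 5=-4.4
Best worst-case = 2.5 → Option 4.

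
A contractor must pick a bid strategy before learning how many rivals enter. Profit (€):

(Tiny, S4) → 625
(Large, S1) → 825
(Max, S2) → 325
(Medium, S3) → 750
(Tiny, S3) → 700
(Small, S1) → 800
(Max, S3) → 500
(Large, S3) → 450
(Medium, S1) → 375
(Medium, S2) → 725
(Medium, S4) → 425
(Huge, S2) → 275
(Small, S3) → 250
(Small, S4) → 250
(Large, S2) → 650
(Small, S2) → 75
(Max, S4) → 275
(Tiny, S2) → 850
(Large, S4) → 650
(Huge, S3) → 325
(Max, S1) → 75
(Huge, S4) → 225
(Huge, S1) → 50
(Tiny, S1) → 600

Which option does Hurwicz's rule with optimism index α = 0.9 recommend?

Tiny: 0.9·850 + 0.1·600 = 825
Small: 0.9·800 + 0.1·75 = 727.5
Medium: 0.9·750 + 0.1·375 = 712.5
Large: 0.9·825 + 0.1·450 = 787.5
Huge: 0.9·325 + 0.1·50 = 297.5
Max: 0.9·500 + 0.1·75 = 457.5
Highest Hurwicz score = 825 → Tiny.

Tiny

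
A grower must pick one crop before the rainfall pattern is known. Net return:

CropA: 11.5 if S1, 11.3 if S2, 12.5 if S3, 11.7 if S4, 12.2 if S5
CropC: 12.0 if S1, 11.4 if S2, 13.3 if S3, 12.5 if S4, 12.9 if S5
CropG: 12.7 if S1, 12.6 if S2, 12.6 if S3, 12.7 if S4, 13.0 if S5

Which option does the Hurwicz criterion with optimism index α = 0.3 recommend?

CropA: 0.3·12.5 + 0.7·11.3 = 11.66
CropC: 0.3·13.3 + 0.7·11.4 = 11.97
CropG: 0.3·13.0 + 0.7·12.6 = 12.72
Highest Hurwicz score = 12.72 → CropG.

CropG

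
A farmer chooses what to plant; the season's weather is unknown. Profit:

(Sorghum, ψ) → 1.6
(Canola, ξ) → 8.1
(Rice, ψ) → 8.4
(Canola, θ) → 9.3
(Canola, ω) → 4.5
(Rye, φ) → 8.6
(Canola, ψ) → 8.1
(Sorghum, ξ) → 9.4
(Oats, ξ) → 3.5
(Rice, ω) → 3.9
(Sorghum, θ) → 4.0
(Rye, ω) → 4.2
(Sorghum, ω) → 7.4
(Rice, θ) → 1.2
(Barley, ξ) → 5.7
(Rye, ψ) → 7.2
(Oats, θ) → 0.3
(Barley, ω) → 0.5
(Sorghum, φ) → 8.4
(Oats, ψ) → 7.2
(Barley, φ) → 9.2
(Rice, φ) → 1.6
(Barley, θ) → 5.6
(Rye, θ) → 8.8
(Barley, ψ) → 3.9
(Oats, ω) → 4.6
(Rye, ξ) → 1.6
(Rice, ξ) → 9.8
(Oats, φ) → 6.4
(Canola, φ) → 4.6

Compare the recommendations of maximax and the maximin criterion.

Row maxima: Rice=9.8, Rye=8.8, Barley=9.2, Sorghum=9.4, Oats=7.2, Canola=9.3
Best best-case = 9.8 → Rice.
Row minima: Rice=1.2, Rye=1.6, Barley=0.5, Sorghum=1.6, Oats=0.3, Canola=4.5
Best worst-case = 4.5 → Canola.

maximax → Rice; maximin → Canola (disagree)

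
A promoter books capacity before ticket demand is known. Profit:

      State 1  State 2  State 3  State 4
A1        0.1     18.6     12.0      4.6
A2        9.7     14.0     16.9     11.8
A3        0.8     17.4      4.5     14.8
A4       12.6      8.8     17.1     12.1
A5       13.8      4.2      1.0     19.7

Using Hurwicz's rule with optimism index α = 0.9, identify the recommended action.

A1: 0.9·18.6 + 0.1·0.1 = 16.75
A2: 0.9·16.9 + 0.1·9.7 = 16.18
A3: 0.9·17.4 + 0.1·0.8 = 15.74
A4: 0.9·17.1 + 0.1·8.8 = 16.27
A5: 0.9·19.7 + 0.1·1.0 = 17.83
Highest Hurwicz score = 17.83 → A5.

A5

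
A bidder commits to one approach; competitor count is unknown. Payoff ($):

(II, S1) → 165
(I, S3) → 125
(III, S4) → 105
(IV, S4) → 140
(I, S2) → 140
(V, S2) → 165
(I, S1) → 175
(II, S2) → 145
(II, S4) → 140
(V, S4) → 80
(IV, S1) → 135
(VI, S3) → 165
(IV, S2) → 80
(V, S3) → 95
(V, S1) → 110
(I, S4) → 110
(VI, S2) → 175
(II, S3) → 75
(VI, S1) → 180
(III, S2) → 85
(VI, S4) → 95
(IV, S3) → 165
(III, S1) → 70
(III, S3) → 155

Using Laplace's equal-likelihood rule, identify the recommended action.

VI

Row averages: I=137.5, II=131.25, III=103.75, IV=130, V=112.5, VI=153.75
Highest average = 153.75 → VI.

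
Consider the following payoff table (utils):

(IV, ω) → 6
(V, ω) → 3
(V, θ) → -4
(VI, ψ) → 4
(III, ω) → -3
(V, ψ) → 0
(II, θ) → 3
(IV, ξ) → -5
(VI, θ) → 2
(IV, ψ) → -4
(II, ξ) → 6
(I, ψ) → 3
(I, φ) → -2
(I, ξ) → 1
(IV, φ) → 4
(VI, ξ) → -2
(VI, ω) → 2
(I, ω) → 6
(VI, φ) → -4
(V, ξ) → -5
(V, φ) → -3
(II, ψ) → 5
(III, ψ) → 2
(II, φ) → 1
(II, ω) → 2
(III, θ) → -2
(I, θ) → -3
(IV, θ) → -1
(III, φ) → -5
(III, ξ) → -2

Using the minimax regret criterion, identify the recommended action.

Column bests: θ=3, φ=4, ψ=5, ω=6, ξ=6.
I regrets: 6, 6, 2, 0, 5 → max 6
II regrets: 0, 3, 0, 4, 0 → max 4
III regrets: 5, 9, 3, 9, 8 → max 9
IV regrets: 4, 0, 9, 0, 11 → max 11
V regrets: 7, 7, 5, 3, 11 → max 11
VI regrets: 1, 8, 1, 4, 8 → max 8
Smallest max regret = 4 → II.

II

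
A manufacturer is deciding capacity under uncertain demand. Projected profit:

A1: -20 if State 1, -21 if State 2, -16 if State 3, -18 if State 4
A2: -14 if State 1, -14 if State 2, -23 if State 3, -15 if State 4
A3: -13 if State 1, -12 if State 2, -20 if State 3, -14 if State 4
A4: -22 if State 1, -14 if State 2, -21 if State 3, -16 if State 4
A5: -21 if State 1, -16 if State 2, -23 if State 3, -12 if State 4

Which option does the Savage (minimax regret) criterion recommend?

Column bests: State 1=-13, State 2=-12, State 3=-16, State 4=-12.
A1 regrets: 7, 9, 0, 6 → max 9
A2 regrets: 1, 2, 7, 3 → max 7
A3 regrets: 0, 0, 4, 2 → max 4
A4 regrets: 9, 2, 5, 4 → max 9
A5 regrets: 8, 4, 7, 0 → max 8
Smallest max regret = 4 → A3.

A3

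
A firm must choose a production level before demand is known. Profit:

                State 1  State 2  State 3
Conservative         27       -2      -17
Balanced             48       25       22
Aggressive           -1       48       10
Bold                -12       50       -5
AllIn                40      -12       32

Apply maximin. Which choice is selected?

Row minima: Conservative=-17, Balanced=22, Aggressive=-1, Bold=-12, AllIn=-12
Best worst-case = 22 → Balanced.

Balanced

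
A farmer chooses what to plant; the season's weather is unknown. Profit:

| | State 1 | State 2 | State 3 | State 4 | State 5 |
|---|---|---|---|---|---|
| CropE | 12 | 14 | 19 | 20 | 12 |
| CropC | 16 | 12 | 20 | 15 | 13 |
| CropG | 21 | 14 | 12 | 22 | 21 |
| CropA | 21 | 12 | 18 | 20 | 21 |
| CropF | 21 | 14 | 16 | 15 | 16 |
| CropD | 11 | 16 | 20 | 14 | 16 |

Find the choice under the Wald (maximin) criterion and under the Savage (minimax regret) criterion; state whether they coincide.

Row minima: CropE=12, CropC=12, CropG=12, CropA=12, CropF=14, CropD=11
Best worst-case = 14 → CropF.
Column bests: State 1=21, State 2=16, State 3=20, State 4=22, State 5=21.
CropE regrets: 9, 2, 1, 2, 9 → max 9
CropC regrets: 5, 4, 0, 7, 8 → max 8
CropG regrets: 0, 2, 8, 0, 0 → max 8
CropA regrets: 0, 4, 2, 2, 0 → max 4
CropF regrets: 0, 2, 4, 7, 5 → max 7
CropD regrets: 10, 0, 0, 8, 5 → max 10
Smallest max regret = 4 → CropA.

maximin → CropF; minimax regret → CropA (disagree)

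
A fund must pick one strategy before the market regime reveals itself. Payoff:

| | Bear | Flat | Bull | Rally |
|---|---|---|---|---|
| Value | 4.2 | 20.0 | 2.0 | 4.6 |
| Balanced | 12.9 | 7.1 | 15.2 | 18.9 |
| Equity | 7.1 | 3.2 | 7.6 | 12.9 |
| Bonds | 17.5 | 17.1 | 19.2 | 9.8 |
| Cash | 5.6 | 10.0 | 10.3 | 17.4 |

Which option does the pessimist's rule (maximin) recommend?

Bonds

Row minima: Value=2.0, Balanced=7.1, Equity=3.2, Bonds=9.8, Cash=5.6
Best worst-case = 9.8 → Bonds.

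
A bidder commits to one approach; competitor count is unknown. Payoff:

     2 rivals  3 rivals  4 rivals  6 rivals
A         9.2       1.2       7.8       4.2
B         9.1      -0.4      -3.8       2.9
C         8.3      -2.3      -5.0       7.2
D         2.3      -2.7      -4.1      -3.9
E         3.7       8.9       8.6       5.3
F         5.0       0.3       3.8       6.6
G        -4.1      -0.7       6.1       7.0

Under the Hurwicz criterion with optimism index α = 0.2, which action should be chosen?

A: 0.2·9.2 + 0.8·1.2 = 2.8
B: 0.2·9.1 + 0.8·(-3.8) = -1.22
C: 0.2·8.3 + 0.8·(-5.0) = -2.34
D: 0.2·2.3 + 0.8·(-4.1) = -2.82
E: 0.2·8.9 + 0.8·3.7 = 4.74
F: 0.2·6.6 + 0.8·0.3 = 1.56
G: 0.2·7.0 + 0.8·(-4.1) = -1.88
Highest Hurwicz score = 4.74 → E.

E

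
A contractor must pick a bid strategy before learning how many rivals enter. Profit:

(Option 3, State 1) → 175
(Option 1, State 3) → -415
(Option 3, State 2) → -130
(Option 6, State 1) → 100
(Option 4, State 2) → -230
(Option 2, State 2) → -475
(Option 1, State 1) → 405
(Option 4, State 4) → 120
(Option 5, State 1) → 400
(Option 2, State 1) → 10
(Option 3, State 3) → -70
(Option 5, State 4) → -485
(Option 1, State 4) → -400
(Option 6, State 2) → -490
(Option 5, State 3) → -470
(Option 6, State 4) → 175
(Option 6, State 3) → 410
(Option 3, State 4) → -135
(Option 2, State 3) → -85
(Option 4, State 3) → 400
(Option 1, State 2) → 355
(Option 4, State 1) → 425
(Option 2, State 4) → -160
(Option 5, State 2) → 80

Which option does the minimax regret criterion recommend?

Column bests: State 1=425, State 2=355, State 3=410, State 4=175.
Option 1 regrets: 20, 0, 825, 575 → max 825
Option 2 regrets: 415, 830, 495, 335 → max 830
Option 3 regrets: 250, 485, 480, 310 → max 485
Option 4 regrets: 0, 585, 10, 55 → max 585
Option 5 regrets: 25, 275, 880, 660 → max 880
Option 6 regrets: 325, 845, 0, 0 → max 845
Smallest max regret = 485 → Option 3.

Option 3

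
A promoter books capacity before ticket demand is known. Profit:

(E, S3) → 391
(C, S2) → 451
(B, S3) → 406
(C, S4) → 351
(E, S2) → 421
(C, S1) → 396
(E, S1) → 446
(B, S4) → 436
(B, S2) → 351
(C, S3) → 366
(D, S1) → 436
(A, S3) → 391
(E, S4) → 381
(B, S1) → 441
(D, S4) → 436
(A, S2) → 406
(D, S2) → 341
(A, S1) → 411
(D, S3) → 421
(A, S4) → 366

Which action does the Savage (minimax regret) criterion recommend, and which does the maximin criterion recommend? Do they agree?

minimax regret → E; maximin → E (agree)

Column bests: S1=446, S2=451, S3=421, S4=436.
A regrets: 35, 45, 30, 70 → max 70
B regrets: 5, 100, 15, 0 → max 100
C regrets: 50, 0, 55, 85 → max 85
D regrets: 10, 110, 0, 0 → max 110
E regrets: 0, 30, 30, 55 → max 55
Smallest max regret = 55 → E.
Row minima: A=366, B=351, C=351, D=341, E=381
Best worst-case = 381 → E.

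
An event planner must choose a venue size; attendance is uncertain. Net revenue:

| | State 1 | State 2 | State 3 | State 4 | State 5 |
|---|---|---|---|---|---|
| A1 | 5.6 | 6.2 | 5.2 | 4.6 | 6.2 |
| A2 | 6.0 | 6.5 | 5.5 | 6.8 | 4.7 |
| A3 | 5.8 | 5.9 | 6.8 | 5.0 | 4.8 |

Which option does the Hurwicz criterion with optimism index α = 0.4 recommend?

A3

A1: 0.4·6.2 + 0.6·4.6 = 5.24
A2: 0.4·6.8 + 0.6·4.7 = 5.54
A3: 0.4·6.8 + 0.6·4.8 = 5.6
Highest Hurwicz score = 5.6 → A3.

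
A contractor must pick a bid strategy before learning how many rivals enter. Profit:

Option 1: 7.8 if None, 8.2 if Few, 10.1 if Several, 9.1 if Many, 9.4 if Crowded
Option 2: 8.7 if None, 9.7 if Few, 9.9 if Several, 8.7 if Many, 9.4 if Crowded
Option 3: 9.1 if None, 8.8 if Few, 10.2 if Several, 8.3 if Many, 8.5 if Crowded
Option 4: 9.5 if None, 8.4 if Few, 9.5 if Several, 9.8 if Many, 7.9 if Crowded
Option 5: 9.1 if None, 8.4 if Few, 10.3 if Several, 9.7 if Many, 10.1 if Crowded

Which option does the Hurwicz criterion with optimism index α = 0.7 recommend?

Option 5

Option 1: 0.7·10.1 + 0.3·7.8 = 9.41
Option 2: 0.7·9.9 + 0.3·8.7 = 9.54
Option 3: 0.7·10.2 + 0.3·8.3 = 9.63
Option 4: 0.7·9.8 + 0.3·7.9 = 9.23
Option 5: 0.7·10.3 + 0.3·8.4 = 9.73
Highest Hurwicz score = 9.73 → Option 5.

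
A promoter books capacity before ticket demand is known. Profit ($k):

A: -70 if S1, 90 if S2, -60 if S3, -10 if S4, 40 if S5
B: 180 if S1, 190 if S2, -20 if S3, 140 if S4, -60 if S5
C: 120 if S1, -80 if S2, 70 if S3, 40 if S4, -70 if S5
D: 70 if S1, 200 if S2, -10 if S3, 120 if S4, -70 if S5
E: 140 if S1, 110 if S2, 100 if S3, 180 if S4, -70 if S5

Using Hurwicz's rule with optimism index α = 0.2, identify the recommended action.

B

A: 0.2·90 + 0.8·(-70) = -38
B: 0.2·190 + 0.8·(-60) = -10
C: 0.2·120 + 0.8·(-80) = -40
D: 0.2·200 + 0.8·(-70) = -16
E: 0.2·180 + 0.8·(-70) = -20
Highest Hurwicz score = -10 → B.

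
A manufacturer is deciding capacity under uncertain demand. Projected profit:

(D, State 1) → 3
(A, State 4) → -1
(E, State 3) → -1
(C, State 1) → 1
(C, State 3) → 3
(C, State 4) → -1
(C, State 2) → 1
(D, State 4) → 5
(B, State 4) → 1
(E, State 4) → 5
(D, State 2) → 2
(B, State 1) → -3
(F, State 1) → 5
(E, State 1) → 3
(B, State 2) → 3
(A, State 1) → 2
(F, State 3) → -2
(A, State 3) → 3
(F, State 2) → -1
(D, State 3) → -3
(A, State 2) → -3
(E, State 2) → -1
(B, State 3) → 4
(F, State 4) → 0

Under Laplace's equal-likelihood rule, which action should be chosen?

D

Row averages: A=0.25, B=1.25, C=1, D=1.75, E=1.5, F=0.5
Highest average = 1.75 → D.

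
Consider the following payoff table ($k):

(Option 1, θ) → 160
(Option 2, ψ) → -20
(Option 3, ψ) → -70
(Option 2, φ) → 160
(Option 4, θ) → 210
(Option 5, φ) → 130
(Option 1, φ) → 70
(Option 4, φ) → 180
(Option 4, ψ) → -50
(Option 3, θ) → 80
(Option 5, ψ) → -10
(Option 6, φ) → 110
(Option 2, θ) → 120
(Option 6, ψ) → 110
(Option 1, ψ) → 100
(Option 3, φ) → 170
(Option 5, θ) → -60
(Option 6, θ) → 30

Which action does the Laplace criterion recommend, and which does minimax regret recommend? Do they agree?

Row averages: Option 1=110, Option 2=260/3, Option 3=60, Option 4=340/3, Option 5=20, Option 6=250/3
Highest average = 340/3 → Option 4.
Column bests: θ=210, φ=180, ψ=110.
Option 1 regrets: 50, 110, 10 → max 110
Option 2 regrets: 90, 20, 130 → max 130
Option 3 regrets: 130, 10, 180 → max 180
Option 4 regrets: 0, 0, 160 → max 160
Option 5 regrets: 270, 50, 120 → max 270
Option 6 regrets: 180, 70, 0 → max 180
Smallest max regret = 110 → Option 1.

laplace → Option 4; minimax regret → Option 1 (disagree)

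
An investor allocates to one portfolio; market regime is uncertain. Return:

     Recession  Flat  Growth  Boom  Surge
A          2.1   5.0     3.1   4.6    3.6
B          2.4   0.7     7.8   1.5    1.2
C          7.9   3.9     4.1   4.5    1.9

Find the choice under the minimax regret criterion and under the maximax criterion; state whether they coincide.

minimax regret → C; maximax → C (agree)

Column bests: Recession=7.9, Flat=5.0, Growth=7.8, Boom=4.6, Surge=3.6.
A regrets: 5.8, 0.0, 4.7, 0.0, 0.0 → max 5.8
B regrets: 5.5, 4.3, 0.0, 3.1, 2.4 → max 5.5
C regrets: 0.0, 1.1, 3.7, 0.1, 1.7 → max 3.7
Smallest max regret = 3.7 → C.
Row maxima: A=5.0, B=7.8, C=7.9
Best best-case = 7.9 → C.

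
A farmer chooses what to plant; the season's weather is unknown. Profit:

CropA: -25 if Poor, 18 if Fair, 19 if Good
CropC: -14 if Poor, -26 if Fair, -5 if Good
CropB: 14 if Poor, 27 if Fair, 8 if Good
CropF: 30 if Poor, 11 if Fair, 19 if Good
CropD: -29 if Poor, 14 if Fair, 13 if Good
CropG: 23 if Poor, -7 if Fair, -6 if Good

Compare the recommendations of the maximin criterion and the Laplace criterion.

Row minima: CropA=-25, CropC=-26, CropB=8, CropF=11, CropD=-29, CropG=-7
Best worst-case = 11 → CropF.
Row averages: CropA=4, CropC=-15, CropB=49/3, CropF=20, CropD=-2/3, CropG=10/3
Highest average = 20 → CropF.

maximin → CropF; laplace → CropF (agree)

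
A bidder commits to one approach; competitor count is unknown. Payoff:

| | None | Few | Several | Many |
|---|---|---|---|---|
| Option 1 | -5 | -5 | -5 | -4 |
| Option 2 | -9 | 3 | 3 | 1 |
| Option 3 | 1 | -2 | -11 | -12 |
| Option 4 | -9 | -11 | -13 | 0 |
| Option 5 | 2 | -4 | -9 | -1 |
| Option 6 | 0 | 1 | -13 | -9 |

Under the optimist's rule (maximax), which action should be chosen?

Option 2

Row maxima: Option 1=-4, Option 2=3, Option 3=1, Option 4=0, Option 5=2, Option 6=1
Best best-case = 3 → Option 2.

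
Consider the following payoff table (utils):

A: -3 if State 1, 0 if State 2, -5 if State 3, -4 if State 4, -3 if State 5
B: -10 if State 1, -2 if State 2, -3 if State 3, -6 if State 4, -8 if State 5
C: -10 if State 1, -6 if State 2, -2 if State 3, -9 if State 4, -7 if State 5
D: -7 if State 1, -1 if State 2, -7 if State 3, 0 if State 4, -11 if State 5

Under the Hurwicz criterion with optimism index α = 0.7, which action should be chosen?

A

A: 0.7·0 + 0.3·(-5) = -1.5
B: 0.7·(-2) + 0.3·(-10) = -4.4
C: 0.7·(-2) + 0.3·(-10) = -4.4
D: 0.7·0 + 0.3·(-11) = -3.3
Highest Hurwicz score = -1.5 → A.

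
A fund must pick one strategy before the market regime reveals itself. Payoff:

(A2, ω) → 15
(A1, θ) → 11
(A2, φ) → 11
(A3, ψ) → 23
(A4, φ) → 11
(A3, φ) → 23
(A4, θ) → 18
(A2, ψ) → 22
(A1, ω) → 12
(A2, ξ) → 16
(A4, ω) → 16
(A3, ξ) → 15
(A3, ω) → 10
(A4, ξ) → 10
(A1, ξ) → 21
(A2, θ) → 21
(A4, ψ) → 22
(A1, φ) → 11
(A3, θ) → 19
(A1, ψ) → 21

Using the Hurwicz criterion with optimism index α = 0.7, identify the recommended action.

A1: 0.7·21 + 0.3·11 = 18
A2: 0.7·22 + 0.3·11 = 18.7
A3: 0.7·23 + 0.3·10 = 19.1
A4: 0.7·22 + 0.3·10 = 18.4
Highest Hurwicz score = 19.1 → A3.

A3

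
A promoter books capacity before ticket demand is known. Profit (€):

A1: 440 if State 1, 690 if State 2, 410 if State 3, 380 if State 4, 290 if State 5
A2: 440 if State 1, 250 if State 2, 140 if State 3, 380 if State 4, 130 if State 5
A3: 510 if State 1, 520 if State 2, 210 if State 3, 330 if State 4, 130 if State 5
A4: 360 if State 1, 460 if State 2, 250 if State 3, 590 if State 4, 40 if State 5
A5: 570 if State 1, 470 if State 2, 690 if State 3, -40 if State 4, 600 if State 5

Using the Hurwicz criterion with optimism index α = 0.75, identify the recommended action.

A1: 0.75·690 + 0.25·290 = 590
A2: 0.75·440 + 0.25·130 = 362.5
A3: 0.75·520 + 0.25·130 = 422.5
A4: 0.75·590 + 0.25·40 = 452.5
A5: 0.75·690 + 0.25·(-40) = 507.5
Highest Hurwicz score = 590 → A1.

A1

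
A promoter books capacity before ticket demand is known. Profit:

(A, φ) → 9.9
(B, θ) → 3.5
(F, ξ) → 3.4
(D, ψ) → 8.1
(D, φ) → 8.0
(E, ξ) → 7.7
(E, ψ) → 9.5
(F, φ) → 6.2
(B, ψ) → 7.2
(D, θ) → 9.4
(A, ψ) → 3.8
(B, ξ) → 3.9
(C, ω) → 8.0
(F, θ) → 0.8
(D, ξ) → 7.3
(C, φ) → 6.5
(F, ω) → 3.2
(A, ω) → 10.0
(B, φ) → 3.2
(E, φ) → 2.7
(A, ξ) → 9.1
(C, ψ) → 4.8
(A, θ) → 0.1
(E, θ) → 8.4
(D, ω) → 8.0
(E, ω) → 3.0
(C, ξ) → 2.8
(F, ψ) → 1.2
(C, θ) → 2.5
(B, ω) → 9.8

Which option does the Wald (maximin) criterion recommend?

D

Row minima: A=0.1, B=3.2, C=2.5, D=7.3, E=2.7, F=0.8
Best worst-case = 7.3 → D.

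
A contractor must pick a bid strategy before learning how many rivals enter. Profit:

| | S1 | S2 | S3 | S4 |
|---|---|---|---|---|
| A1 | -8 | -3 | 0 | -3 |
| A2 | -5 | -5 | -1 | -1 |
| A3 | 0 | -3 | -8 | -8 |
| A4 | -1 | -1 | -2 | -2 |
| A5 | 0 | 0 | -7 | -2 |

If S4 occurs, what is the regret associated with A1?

Best payoff under S4 is -1.
Regret = -1 − (-3) = 2.

2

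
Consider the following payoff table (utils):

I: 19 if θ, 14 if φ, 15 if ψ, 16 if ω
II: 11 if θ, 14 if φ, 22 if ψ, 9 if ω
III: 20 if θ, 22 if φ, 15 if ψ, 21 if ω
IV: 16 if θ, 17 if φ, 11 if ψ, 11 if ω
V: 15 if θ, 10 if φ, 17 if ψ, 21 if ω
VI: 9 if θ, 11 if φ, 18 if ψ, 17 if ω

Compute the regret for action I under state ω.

5

Best payoff under ω is 21.
Regret = 21 − 16 = 5.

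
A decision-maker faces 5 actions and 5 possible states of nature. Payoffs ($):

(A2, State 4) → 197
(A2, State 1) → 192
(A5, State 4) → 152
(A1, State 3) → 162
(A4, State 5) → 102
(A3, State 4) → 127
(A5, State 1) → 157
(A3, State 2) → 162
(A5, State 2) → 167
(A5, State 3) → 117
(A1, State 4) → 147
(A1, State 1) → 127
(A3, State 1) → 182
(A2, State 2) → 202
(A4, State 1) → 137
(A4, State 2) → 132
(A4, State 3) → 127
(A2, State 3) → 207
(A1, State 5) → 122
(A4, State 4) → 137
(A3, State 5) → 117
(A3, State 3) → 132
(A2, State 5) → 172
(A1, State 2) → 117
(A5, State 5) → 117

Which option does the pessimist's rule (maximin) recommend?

A2

Row minima: A1=117, A2=172, A3=117, A4=102, A5=117
Best worst-case = 172 → A2.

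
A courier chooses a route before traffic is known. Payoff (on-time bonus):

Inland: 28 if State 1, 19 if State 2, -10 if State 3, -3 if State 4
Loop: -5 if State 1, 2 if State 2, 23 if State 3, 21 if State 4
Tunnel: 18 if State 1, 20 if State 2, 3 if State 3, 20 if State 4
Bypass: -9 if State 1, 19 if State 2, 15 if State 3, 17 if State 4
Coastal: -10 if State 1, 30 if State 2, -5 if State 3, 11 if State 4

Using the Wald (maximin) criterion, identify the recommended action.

Tunnel

Row minima: Inland=-10, Loop=-5, Tunnel=3, Bypass=-9, Coastal=-10
Best worst-case = 3 → Tunnel.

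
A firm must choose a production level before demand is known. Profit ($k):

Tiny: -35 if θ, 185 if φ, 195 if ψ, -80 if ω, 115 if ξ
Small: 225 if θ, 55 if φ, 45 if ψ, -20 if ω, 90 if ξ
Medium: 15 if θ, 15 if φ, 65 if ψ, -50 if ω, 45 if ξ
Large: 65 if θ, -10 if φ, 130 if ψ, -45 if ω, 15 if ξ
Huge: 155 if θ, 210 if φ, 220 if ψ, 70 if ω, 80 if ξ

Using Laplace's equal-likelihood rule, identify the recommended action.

Row averages: Tiny=76, Small=79, Medium=18, Large=31, Huge=147
Highest average = 147 → Huge.

Huge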